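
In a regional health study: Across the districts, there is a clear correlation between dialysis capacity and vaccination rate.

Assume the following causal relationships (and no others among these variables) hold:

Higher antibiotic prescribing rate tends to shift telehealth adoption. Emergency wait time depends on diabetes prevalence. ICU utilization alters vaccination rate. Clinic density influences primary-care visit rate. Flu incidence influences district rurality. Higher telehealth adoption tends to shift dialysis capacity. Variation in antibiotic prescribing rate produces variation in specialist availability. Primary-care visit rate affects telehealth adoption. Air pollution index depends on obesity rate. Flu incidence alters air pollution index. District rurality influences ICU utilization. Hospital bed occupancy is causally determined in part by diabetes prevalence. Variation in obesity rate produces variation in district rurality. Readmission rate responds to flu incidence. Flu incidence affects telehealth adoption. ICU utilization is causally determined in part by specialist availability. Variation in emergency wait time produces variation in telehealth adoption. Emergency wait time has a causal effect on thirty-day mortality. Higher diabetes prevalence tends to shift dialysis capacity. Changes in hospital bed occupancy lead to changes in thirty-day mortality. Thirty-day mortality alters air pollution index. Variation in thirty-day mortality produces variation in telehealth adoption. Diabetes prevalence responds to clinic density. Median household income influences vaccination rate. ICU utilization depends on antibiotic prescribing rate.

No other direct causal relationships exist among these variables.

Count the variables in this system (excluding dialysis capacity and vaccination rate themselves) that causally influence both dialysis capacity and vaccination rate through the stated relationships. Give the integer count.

The common causes are: antibiotic prescribing rate (to dialysis capacity via antibiotic prescribing rate → telehealth adoption → dialysis capacity; to vaccination rate via antibiotic prescribing rate → ICU utilization → vaccination rate); flu incidence (to dialysis capacity via flu incidence → telehealth adoption → dialysis capacity; to vaccination rate via flu incidence → district rurality → ICU utilization → vaccination rate).
Every other variable lacks a causal path to at least one of dialysis capacity and vaccination rate.

2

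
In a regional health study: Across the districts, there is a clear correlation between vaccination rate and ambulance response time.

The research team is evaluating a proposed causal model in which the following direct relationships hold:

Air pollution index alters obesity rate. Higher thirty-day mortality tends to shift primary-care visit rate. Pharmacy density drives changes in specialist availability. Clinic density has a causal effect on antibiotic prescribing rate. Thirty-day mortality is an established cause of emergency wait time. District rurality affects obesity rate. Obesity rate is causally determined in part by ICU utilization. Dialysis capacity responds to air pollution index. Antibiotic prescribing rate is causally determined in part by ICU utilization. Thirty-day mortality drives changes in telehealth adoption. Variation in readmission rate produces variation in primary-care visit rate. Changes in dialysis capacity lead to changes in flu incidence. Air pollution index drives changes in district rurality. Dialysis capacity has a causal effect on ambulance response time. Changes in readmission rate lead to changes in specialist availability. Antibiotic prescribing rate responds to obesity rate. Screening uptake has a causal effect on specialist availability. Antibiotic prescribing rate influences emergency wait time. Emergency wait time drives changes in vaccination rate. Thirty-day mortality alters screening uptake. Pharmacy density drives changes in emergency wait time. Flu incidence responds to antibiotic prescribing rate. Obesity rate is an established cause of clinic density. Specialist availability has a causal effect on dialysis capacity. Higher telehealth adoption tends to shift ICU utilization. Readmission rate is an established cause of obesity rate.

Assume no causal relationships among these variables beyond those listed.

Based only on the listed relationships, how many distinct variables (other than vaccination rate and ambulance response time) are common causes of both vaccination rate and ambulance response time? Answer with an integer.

The common causes are: air pollution index (to vaccination rate via air pollution index → obesity rate → antibiotic prescribing rate → emergency wait time → vaccination rate; to ambulance response time via air pollution index → dialysis capacity → ambulance response time); pharmacy density (to vaccination rate via pharmacy density → emergency wait time → vaccination rate; to ambulance response time via pharmacy density → specialist availability → dialysis capacity → ambulance response time); readmission rate (to vaccination rate via readmission rate → obesity rate → antibiotic prescribing rate → emergency wait time → vaccination rate; to ambulance response time via readmission rate → specialist availability → dialysis capacity → ambulance response time); thirty-day mortality (to vaccination rate via thirty-day mortality → emergency wait time → vaccination rate; to ambulance response time via thirty-day mortality → screening uptake → specialist availability → dialysis capacity → ambulance response time).
Every other variable lacks a causal path to at least one of vaccination rate and ambulance response time.

4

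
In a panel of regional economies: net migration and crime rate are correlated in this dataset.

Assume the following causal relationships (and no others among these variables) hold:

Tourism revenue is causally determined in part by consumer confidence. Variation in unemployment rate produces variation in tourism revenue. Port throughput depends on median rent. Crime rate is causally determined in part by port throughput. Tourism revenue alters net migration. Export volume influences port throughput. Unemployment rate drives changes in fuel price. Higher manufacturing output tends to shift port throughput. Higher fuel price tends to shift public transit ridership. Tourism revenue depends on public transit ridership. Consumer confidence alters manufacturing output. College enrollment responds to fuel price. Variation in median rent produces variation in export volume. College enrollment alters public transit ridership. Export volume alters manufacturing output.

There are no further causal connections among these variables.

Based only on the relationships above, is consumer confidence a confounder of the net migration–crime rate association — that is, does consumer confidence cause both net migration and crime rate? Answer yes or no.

Consumer confidence has a causal path to net migration (consumer confidence → tourism revenue → net migration) and to crime rate (consumer confidence → manufacturing output → port throughput → crime rate), so it is a common cause of both — a confounder.

yes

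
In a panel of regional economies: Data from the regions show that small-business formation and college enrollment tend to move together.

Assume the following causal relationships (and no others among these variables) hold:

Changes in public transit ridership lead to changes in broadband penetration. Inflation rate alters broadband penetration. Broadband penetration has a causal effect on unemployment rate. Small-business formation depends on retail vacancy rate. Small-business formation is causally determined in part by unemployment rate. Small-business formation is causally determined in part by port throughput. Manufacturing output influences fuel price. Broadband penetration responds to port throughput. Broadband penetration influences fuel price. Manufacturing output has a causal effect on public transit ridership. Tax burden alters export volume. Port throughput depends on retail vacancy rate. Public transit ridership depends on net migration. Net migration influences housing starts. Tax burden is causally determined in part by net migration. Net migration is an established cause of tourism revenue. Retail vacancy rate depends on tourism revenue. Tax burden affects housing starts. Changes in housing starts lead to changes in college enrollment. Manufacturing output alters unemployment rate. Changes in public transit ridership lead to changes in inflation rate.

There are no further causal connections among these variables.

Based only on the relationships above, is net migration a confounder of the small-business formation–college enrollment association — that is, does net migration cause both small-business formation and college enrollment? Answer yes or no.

yes

Net migration has a causal path to small-business formation (net migration → tourism revenue → retail vacancy rate → small-business formation) and to college enrollment (net migration → housing starts → college enrollment), so it is a common cause of both — a confounder.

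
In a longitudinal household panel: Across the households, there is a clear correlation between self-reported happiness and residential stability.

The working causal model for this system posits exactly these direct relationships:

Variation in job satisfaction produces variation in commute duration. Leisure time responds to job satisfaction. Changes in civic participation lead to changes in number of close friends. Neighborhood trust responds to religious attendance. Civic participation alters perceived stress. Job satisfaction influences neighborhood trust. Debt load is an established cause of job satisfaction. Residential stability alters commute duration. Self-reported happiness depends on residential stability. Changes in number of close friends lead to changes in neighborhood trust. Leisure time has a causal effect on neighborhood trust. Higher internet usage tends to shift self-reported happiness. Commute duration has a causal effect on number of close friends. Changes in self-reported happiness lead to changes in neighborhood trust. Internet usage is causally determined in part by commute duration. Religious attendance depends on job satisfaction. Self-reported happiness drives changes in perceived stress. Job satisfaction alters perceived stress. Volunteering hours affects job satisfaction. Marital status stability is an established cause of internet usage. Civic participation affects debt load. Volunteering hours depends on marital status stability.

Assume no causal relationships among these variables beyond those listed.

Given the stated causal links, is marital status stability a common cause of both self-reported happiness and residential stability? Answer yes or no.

no

Marital status stability has no stated causal path to residential stability. A confounder must cause both variables, so marital status stability does not qualify.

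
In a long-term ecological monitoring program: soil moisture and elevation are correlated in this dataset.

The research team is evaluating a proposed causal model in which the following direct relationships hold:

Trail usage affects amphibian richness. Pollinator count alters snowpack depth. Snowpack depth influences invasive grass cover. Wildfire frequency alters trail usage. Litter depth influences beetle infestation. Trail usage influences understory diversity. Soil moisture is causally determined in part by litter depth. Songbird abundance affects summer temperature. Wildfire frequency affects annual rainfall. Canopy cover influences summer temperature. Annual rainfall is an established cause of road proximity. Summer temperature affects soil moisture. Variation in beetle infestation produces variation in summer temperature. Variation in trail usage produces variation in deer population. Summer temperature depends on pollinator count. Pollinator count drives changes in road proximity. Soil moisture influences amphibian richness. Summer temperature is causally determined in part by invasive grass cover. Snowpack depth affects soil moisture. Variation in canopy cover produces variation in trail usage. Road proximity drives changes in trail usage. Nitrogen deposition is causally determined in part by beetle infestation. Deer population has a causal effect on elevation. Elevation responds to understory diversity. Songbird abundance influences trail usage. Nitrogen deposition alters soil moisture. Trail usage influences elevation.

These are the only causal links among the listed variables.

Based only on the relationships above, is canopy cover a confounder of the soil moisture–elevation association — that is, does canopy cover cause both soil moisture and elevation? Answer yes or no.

Canopy cover has a causal path to soil moisture (canopy cover → summer temperature → soil moisture) and to elevation (canopy cover → trail usage → elevation), so it is a common cause of both — a confounder.

yes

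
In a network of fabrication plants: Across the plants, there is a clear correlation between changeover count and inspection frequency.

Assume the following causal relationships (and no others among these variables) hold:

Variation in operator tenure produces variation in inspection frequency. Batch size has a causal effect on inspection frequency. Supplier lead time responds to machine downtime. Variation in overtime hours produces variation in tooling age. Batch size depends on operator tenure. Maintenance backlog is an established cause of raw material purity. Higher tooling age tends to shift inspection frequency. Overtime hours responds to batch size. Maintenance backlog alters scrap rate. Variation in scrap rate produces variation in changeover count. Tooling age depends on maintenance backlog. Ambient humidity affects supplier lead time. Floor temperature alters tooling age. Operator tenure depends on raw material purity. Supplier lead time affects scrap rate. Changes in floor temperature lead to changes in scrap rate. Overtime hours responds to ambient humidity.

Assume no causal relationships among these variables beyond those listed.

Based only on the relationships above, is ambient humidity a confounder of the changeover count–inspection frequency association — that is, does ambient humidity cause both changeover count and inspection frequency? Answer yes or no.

Ambient humidity has a causal path to changeover count (ambient humidity → supplier lead time → scrap rate → changeover count) and to inspection frequency (ambient humidity → overtime hours → tooling age → inspection frequency), so it is a common cause of both — a confounder.

yes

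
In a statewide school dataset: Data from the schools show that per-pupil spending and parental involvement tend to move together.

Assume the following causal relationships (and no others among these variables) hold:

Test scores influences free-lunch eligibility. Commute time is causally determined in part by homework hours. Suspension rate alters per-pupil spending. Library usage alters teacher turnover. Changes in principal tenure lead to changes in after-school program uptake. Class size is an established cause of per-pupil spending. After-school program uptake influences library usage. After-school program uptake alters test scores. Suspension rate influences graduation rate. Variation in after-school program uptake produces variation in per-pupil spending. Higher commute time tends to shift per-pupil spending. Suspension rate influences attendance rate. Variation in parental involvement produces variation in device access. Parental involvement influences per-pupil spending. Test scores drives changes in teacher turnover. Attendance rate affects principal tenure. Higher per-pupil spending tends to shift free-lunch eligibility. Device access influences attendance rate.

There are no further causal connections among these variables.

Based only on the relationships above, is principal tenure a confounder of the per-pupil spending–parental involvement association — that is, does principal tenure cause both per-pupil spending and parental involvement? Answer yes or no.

no

Principal tenure has no stated causal path to parental involvement. A confounder must cause both variables, so principal tenure does not qualify.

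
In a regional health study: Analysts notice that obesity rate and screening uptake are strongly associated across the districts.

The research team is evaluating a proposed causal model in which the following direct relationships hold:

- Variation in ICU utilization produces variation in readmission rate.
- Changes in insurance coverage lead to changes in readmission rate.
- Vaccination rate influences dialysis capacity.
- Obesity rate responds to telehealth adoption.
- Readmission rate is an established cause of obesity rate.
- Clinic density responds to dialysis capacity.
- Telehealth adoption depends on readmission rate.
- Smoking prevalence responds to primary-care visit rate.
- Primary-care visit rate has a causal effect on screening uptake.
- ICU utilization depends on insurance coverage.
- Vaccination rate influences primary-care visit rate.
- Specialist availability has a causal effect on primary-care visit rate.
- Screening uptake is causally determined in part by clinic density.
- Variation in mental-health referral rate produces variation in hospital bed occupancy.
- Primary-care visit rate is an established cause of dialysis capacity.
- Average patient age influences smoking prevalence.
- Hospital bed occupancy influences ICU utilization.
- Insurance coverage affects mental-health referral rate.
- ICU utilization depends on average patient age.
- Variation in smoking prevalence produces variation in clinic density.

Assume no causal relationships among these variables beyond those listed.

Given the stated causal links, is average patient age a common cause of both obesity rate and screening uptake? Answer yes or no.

Average patient age has a causal path to obesity rate (average patient age → ICU utilization → readmission rate → obesity rate) and to screening uptake (average patient age → smoking prevalence → clinic density → screening uptake), so it is a common cause of both — a confounder.

yes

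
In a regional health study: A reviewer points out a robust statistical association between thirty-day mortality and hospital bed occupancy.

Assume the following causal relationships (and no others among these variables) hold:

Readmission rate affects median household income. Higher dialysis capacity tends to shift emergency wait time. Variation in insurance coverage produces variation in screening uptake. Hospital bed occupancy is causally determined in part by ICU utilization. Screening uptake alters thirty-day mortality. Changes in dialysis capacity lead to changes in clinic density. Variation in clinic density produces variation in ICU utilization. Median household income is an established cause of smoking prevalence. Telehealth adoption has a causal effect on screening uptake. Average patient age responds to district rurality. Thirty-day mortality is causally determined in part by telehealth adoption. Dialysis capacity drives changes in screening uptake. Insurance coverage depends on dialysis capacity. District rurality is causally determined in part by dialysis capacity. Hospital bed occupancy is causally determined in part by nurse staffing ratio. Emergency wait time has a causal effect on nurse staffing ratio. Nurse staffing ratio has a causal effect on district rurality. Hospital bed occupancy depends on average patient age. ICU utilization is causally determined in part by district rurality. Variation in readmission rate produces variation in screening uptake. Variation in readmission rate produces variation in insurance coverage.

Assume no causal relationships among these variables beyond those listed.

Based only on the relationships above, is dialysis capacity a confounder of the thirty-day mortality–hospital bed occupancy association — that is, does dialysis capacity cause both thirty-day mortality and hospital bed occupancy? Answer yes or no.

Dialysis capacity has a causal path to thirty-day mortality (dialysis capacity → screening uptake → thirty-day mortality) and to hospital bed occupancy (dialysis capacity → clinic density → ICU utilization → hospital bed occupancy), so it is a common cause of both — a confounder.

yes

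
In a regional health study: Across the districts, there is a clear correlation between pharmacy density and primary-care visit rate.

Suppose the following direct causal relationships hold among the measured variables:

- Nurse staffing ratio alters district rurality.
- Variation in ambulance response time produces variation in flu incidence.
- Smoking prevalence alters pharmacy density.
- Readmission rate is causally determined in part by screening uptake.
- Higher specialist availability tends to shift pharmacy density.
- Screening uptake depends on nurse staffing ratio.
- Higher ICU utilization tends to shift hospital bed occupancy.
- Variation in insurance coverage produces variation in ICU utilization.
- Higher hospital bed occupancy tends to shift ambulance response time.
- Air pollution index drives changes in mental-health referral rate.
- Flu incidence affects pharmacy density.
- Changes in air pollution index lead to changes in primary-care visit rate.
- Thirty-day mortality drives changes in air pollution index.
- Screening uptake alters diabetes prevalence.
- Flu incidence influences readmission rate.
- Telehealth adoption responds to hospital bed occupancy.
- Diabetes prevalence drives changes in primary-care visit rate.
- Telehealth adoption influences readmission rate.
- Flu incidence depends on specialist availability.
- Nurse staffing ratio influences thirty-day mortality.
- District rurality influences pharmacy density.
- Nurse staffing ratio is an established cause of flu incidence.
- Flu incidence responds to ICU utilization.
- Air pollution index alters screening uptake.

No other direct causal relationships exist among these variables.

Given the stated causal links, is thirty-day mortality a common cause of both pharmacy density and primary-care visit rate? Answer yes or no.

no

Thirty-day mortality has no stated causal path to pharmacy density. A confounder must cause both variables, so thirty-day mortality does not qualify.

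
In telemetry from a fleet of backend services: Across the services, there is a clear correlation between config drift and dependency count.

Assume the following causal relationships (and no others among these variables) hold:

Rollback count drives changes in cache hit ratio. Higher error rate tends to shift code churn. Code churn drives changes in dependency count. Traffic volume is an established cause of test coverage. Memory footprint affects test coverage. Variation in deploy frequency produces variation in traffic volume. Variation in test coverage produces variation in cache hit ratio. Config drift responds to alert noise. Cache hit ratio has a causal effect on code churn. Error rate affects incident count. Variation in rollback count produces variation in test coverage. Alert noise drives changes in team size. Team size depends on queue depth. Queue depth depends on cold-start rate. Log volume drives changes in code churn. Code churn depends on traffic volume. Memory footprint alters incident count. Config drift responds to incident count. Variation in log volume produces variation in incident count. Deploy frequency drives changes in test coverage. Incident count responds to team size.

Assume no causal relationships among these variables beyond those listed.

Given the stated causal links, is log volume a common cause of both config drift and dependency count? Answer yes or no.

Log volume has a causal path to config drift (log volume → incident count → config drift) and to dependency count (log volume → code churn → dependency count), so it is a common cause of both — a confounder.

yes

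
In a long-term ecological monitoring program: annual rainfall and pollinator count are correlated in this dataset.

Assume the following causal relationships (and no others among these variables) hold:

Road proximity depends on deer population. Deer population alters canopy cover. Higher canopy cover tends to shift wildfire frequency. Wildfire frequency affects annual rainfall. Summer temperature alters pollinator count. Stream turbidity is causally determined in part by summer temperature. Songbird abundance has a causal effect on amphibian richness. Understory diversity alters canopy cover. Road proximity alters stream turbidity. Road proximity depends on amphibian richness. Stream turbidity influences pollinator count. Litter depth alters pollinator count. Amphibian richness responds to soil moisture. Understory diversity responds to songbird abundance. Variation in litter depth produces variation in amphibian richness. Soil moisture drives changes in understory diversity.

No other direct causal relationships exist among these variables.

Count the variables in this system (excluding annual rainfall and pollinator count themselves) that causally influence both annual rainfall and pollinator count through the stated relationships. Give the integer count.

3

The common causes are: deer population (to annual rainfall via deer population → canopy cover → wildfire frequency → annual rainfall; to pollinator count via deer population → road proximity → stream turbidity → pollinator count); soil moisture (to annual rainfall via soil moisture → understory diversity → canopy cover → wildfire frequency → annual rainfall; to pollinator count via soil moisture → amphibian richness → road proximity → stream turbidity → pollinator count); songbird abundance (to annual rainfall via songbird abundance → understory diversity → canopy cover → wildfire frequency → annual rainfall; to pollinator count via songbird abundance → amphibian richness → road proximity → stream turbidity → pollinator count).
Every other variable lacks a causal path to at least one of annual rainfall and pollinator count.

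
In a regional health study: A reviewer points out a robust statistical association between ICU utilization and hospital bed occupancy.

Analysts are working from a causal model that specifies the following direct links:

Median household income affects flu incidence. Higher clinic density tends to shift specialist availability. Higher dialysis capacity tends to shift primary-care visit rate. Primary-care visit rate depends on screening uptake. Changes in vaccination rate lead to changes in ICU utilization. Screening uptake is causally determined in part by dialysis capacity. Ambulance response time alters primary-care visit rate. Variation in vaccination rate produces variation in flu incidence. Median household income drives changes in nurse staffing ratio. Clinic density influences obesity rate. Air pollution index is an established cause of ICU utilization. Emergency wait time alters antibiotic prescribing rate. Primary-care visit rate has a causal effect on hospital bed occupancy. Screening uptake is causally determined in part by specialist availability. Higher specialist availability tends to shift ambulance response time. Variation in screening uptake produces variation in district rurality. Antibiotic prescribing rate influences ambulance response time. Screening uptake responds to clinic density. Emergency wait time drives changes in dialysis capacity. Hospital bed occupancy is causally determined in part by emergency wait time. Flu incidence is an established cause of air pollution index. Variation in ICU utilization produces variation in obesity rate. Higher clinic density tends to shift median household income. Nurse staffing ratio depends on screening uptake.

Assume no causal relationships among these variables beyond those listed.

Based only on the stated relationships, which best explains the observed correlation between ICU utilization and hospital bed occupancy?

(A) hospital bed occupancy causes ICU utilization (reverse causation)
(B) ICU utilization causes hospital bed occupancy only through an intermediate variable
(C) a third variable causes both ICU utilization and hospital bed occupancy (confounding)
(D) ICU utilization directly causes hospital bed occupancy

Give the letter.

Clinic density causes ICU utilization (clinic density → median household income → flu incidence → air pollution index → ICU utilization) and hospital bed occupancy (clinic density → screening uptake → primary-care visit rate → hospital bed occupancy) — a common cause creating the correlation.
There is no stated path from ICU utilization to hospital bed occupancy or from hospital bed occupancy to ICU utilization, so neither direct nor reverse causation applies.

C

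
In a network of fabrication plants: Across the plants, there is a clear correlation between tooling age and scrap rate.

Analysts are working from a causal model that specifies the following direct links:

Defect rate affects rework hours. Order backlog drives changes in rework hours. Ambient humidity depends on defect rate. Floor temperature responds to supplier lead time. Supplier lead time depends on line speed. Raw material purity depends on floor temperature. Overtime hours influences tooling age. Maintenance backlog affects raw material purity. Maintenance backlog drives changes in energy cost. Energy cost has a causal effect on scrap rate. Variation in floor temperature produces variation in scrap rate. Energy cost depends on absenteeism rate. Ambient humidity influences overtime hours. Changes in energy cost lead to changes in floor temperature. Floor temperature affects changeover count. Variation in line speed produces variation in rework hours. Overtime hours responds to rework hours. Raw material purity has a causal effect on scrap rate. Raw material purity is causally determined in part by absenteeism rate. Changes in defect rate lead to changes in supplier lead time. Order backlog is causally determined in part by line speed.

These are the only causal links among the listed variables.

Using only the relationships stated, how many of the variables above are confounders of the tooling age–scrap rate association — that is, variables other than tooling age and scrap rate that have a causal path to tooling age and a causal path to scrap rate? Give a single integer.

The common causes are: defect rate (to tooling age via defect rate → ambient humidity → overtime hours → tooling age; to scrap rate via defect rate → supplier lead time → floor temperature → scrap rate); line speed (to tooling age via line speed → rework hours → overtime hours → tooling age; to scrap rate via line speed → supplier lead time → floor temperature → scrap rate).
Every other variable lacks a causal path to at least one of tooling age and scrap rate.

2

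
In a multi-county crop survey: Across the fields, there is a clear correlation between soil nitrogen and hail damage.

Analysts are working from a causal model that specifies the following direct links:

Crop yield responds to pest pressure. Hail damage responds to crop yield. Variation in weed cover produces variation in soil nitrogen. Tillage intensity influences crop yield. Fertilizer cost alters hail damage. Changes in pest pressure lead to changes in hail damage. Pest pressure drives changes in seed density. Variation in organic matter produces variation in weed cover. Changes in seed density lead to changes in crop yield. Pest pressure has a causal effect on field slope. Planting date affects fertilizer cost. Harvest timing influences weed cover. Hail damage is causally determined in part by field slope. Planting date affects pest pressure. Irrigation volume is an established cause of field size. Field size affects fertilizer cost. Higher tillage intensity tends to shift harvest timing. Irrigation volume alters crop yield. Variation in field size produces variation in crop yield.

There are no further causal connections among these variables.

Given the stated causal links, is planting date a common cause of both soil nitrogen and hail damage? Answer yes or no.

no

Planting date has no stated causal path to soil nitrogen. A confounder must cause both variables, so planting date does not qualify.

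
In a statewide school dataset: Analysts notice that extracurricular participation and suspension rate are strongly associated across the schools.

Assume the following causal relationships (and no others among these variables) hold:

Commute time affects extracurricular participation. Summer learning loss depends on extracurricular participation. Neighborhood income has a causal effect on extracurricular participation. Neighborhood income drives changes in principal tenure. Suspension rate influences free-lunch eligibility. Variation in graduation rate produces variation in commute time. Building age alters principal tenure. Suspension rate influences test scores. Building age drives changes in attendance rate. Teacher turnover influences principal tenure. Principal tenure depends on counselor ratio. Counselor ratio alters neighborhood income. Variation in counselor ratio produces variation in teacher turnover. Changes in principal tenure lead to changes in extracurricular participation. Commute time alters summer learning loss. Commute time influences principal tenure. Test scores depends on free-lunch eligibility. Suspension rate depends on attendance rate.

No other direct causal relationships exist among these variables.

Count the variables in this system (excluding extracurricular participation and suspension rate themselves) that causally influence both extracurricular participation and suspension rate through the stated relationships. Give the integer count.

The common causes are: building age (to extracurricular participation via building age → principal tenure → extracurricular participation; to suspension rate via building age → attendance rate → suspension rate).
Every other variable lacks a causal path to at least one of extracurricular participation and suspension rate.

1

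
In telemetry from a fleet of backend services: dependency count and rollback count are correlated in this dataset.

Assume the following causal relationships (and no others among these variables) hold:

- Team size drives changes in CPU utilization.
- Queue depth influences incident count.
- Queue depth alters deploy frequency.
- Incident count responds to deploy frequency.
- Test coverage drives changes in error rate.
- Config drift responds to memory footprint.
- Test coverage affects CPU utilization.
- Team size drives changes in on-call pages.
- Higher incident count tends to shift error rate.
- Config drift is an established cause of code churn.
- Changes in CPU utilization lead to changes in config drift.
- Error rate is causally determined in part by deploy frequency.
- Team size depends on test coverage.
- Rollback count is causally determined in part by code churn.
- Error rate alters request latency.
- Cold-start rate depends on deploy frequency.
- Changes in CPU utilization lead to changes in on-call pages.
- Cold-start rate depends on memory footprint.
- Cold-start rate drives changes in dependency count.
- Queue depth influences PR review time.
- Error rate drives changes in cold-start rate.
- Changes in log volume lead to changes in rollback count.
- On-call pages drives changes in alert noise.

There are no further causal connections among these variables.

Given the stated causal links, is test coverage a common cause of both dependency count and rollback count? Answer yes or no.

Test coverage has a causal path to dependency count (test coverage → error rate → cold-start rate → dependency count) and to rollback count (test coverage → CPU utilization → config drift → code churn → rollback count), so it is a common cause of both — a confounder.

yes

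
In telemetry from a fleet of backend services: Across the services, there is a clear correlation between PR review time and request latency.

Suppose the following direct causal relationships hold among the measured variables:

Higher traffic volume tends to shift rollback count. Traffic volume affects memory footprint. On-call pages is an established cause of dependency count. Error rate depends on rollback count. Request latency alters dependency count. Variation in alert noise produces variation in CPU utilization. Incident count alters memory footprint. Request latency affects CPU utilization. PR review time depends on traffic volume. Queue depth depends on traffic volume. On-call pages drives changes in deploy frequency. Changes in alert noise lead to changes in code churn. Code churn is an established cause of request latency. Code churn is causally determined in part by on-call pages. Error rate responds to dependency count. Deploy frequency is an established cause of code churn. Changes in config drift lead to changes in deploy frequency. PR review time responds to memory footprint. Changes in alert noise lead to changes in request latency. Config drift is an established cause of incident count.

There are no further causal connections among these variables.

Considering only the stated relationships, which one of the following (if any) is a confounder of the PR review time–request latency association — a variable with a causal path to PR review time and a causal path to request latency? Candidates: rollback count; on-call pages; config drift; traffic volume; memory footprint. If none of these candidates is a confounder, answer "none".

Config drift causes PR review time (config drift → incident count → memory footprint → PR review time) and also causes request latency (config drift → deploy frequency → code churn → request latency); it is a common cause of both.
Each of the other candidates lacks a causal path to at least one of PR review time and request latency, so they do not confound the relationship.

config drift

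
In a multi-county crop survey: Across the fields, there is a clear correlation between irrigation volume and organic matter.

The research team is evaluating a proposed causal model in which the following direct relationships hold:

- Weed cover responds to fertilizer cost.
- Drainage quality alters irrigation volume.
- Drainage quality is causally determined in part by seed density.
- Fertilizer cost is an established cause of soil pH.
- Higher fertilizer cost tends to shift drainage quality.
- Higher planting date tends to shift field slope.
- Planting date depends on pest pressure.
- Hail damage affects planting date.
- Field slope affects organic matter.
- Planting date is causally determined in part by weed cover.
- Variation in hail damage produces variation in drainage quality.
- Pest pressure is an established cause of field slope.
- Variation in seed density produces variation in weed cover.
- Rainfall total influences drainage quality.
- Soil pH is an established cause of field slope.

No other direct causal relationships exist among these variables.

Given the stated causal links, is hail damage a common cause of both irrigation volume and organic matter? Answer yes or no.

Hail damage has a causal path to irrigation volume (hail damage → drainage quality → irrigation volume) and to organic matter (hail damage → planting date → field slope → organic matter), so it is a common cause of both — a confounder.

yes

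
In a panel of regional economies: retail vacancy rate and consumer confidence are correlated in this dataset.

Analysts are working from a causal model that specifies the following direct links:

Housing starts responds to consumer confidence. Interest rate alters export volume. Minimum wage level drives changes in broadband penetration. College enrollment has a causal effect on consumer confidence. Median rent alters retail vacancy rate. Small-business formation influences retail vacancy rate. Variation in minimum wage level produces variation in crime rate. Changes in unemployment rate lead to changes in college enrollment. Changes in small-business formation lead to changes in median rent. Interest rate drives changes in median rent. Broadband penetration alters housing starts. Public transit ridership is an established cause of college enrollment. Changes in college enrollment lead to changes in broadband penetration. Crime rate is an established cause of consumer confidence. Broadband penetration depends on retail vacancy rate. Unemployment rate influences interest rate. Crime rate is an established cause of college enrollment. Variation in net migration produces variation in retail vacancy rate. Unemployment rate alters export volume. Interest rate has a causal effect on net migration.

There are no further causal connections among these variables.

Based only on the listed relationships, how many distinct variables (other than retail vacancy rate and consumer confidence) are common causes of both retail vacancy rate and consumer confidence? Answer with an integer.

The common causes are: unemployment rate (to retail vacancy rate via unemployment rate → interest rate → net migration → retail vacancy rate; to consumer confidence via unemployment rate → college enrollment → consumer confidence).
Every other variable lacks a causal path to at least one of retail vacancy rate and consumer confidence.

1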